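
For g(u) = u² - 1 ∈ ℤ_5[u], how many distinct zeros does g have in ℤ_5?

2

Evaluate at each of the 5 elements of ℤ_5:
g(0) = 4; g(1) = 0 → root; g(2) = 3; g(3) = 3; g(4) = 0 → root.
Roots: {1, 4}.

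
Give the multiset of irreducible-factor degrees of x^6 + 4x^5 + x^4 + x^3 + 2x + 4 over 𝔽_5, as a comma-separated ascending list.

Write g(x) = x^6 + 4x^5 + x^4 + x^3 + 2x + 4.
Roots in 𝔽_5: g(0) = 4; g(1) = 3; g(2) = 4; g(3) = 4; g(4) = 4.
Complete factorization: g(x) = (x^6 + 4x^5 + x^4 + x^3 + 2x + 4).
Factor degrees with multiplicity: 6 = 6.

6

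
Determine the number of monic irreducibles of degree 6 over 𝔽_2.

x^(2^6) − x is the product of all monic irreducibles of degree dividing 6; Möbius inversion gives N = (1/6) Σ μ(6/d)·2^d.
Divisors of 6: 1, 2, 3, 6; μ(6/d) for each: 1, -1, -1, 1.
Σ = 2^1 − 2^2 − 2^3 + 2^6 = 54.
N = 54/6 = 9.

9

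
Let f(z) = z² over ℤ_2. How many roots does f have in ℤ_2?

1

Evaluate at each of the 2 elements of ℤ_2:
f(0) = 0 → root; f(1) = 1.
Roots: {0}.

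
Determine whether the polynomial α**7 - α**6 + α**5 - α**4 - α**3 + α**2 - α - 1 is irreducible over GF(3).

Write m(α) = α**7 - α**6 + α**5 - α**4 - α**3 + α**2 - α - 1.
Check for roots in GF(3): m(0) = 2; m(1) = 1; m(2) = 1.
No roots, so no linear factors.
Monic irreducibles of degree 2 over GF(3): α**2 + 1, α**2 + α - 1, α**2 - α - 1.
None of them divide m (all give nonzero remainder).
Degree-3 irreducible divisors: test the 8 monic irreducibles of degree 3 over GF(3).
None of them divide m (all give nonzero remainder).
No irreducible factor of degree ≤ 3 exists, so m is irreducible over GF(3).

Yes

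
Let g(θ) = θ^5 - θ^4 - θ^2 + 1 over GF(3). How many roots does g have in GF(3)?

Evaluate at each of the 3 elements of GF(3):
g(0) = 1; g(1) = 0 → root; g(2) = 1.
Roots: {1}.

1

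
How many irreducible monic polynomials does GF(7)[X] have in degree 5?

3360

x^(7^5) − x is the product of all monic irreducibles of degree dividing 5; Möbius inversion gives N = (1/5) Σ μ(5/d)·7^d.
Divisors of 5: 1, 5; μ(5/d) for each: -1, 1.
Σ = − 7^1 + 7^5 = 16800.
N = 16800/5 = 3360.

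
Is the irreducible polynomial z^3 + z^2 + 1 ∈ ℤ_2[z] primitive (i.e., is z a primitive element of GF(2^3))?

Yes

Write f(z) = z^3 + z^2 + 1.
|GF(2^3)^×| = 2^3 − 1 = 7. Prime factorization: 7 = 7.
f is primitive ⇔ z has order 7 in GF(2)[z]/(f), i.e. z^(7/q) ≠ 1 for each prime q | 7.
z^(1) mod f = z.
None equal 1, so z has full order 7; f is primitive.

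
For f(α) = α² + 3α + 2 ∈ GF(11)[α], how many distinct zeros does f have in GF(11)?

Evaluate at each of the 11 elements of GF(11):
f(0) = 2; f(1) = 6; f(2) = 1; f(3) = 9; f(4) = 8; f(5) = 9; f(6) = 1; f(7) = 6; f(8) = 2; f(9) = 0 → root; f(10) = 0 → root.
Roots: {9, 10}.

2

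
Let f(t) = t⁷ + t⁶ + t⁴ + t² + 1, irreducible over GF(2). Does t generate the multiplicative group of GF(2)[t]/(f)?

|GF(2^7)^×| = 2^7 − 1 = 127. Prime factorization: 127 = 127.
f is primitive ⇔ t has order 127 in GF(2)[t]/(f), i.e. t^(127/q) ≠ 1 for each prime q | 127.
t^(1) mod f = t.
None equal 1, so t has full order 127; f is primitive.

Yes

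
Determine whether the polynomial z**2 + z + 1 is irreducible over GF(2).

Yes

Write m(z) = z**2 + z + 1.
Check for roots in GF(2): m(0) = 1; m(1) = 1.
No roots. A degree-2 polynomial over a field with no linear factor is irreducible.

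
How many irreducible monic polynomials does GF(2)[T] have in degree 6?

9

x^(2^6) − x is the product of all monic irreducibles of degree dividing 6; Möbius inversion gives N = (1/6) Σ μ(6/d)·2^d.
Divisors of 6: 1, 2, 3, 6; μ(6/d) for each: 1, -1, -1, 1.
Σ = 2^1 − 2^2 − 2^3 + 2^6 = 54.
N = 54/6 = 9.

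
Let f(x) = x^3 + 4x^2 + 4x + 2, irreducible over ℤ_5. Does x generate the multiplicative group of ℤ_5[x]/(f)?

Yes

|GF(5^3)^×| = 5^3 − 1 = 124. Prime factorization: 124 = 2^2·31.
f is primitive ⇔ x has order 124 in GF(5)[x]/(f), i.e. x^(124/q) ≠ 1 for each prime q | 124.
x^(62) mod f = 4.
x^(4) mod f = 2x^2 + 4x + 3.
None equal 1, so x has full order 124; f is primitive.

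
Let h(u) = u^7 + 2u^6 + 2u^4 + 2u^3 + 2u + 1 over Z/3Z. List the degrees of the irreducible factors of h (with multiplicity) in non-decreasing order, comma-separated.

1, 3, 3

Roots in Z/3Z: h(0) = 1; h(1) = 1; h(2) = 0 → root.
Linear factors from roots: (u + 1).
Complete factorization: h(u) = (u + 1)·(u^3 + 2u + 2)·(u^3 + u^2 + 2).
Factor degrees with multiplicity: 1 + 3 + 3 = 7.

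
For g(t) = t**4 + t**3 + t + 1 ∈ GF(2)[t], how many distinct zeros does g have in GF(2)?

1

Evaluate at each of the 2 elements of GF(2):
g(0) = 1; g(1) = 0 → root.
Roots: {1}.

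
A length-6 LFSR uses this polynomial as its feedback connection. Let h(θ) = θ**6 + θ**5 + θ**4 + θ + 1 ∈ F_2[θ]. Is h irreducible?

Check for roots in F_2: h(0) = 1; h(1) = 1.
No roots, so no linear factors.
Monic irreducibles of degree 2 over GF(2): θ**2 + θ + 1.
None of them divide h (all give nonzero remainder).
Monic irreducibles of degree 3 over GF(2): θ**3 + θ + 1, θ**3 + θ**2 + 1.
None of them divide h (all give nonzero remainder).
No irreducible factor of degree ≤ 3 exists, so h is irreducible over GF(2).

Yes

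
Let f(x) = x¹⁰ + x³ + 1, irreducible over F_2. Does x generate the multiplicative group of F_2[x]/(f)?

Yes

|GF(2^10)^×| = 2^10 − 1 = 1023. Prime factorization: 1023 = 3·11·31.
f is primitive ⇔ x has order 1023 in GF(2)[x]/(f), i.e. x^(1023/q) ≠ 1 for each prime q | 1023.
x^(341) mod f = x⁷ + x⁶ + x⁵ + x³ + x² + 1.
x^(93) mod f = x⁹ + x⁷ + x⁶ + x³ + 1.
x^(33) mod f = x⁹ + x⁶ + x⁵ + x³ + x².
None equal 1, so x has full order 1023; f is primitive.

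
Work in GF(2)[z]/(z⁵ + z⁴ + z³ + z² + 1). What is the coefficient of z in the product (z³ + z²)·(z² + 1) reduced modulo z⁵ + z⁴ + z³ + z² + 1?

0

Multiply in GF(2)[z]: (z³ + z²)·(z² + 1) = z⁵ + z⁴ + z³ + z².
Reduce using z⁵ ≡ z⁴ + z³ + z² + 1 (mod z⁵ + z⁴ + z³ + z² + 1).
Reduced: 1.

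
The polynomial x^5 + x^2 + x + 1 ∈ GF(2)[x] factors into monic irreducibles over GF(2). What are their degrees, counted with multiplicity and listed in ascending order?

Write h(x) = x^5 + x^2 + x + 1.
Roots in GF(2): h(0) = 1; h(1) = 0 → root.
Linear factors from roots: (x + 1).
Complete factorization: h(x) = (x + 1)^2·(x^3 + x + 1).
Factor degrees with multiplicity: 1 + 1 + 3 = 5.

1, 1, 3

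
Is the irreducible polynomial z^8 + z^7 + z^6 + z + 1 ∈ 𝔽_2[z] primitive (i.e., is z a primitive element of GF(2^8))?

Write f(z) = z^8 + z^7 + z^6 + z + 1.
|GF(2^8)^×| = 2^8 − 1 = 255. Prime factorization: 255 = 3·5·17.
f is primitive ⇔ z has order 255 in GF(2)[z]/(f), i.e. z^(255/q) ≠ 1 for each prime q | 255.
z^(85) mod f = z^7 + z^5 + z^3 + z^2.
z^(51) mod f = z^7 + z^4 + z + 1.
z^(15) mod f = z^7 + z^6 + z^5 + z^3 + z^2 + z.
None equal 1, so z has full order 255; f is primitive.

Yes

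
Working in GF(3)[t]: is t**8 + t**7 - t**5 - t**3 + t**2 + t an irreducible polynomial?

Write g(t) = t**8 + t**7 - t**5 - t**3 + t**2 + t.
Check for roots in GF(3): g(0) = 0 → root; g(1) = 2; g(2) = 2.
g(0) = 0, so (t) divides g(t); g is reducible.

No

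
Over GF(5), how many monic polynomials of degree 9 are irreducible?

The number of monic irreducibles of degree 9 over GF(5) is (1/9)·Σ_{d∣9} μ(9/d) 5^d.
Divisors of 9: 1, 3, 9; μ(9/d) for each: 0, -1, 1.
Σ = − 5^3 + 5^9 = 1953000.
N = 1953000/9 = 217000.

217000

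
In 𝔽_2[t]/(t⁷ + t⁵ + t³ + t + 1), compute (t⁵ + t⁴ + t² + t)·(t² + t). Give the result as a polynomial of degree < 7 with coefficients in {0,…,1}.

t^4 + t^3 + t^2 + t + 1

Multiply in 𝔽_2[t]: (t⁵ + t⁴ + t² + t)·(t² + t) = t⁷ + t⁵ + t⁴ + t².
Reduce using t⁷ ≡ t⁵ + t³ + t + 1 (mod t⁷ + t⁵ + t³ + t + 1).
Reduced: t⁴ + t³ + t² + t + 1.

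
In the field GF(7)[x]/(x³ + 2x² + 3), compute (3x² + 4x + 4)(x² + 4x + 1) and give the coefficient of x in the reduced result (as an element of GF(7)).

Multiply in GF(7)[x]: (3x² + 4x + 4)·(x² + 4x + 1) = 3x⁴ + 2x³ + 2x² + 6x + 4.
Reduce using x³ ≡ 5x² + 4 (mod x³ + 2x² + 3).
Reduced: 3x² + 4x + 2.

4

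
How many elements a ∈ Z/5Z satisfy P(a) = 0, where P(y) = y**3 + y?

Evaluate at each of the 5 elements of Z/5Z:
P(0) = 0 → root; P(1) = 2; P(2) = 0 → root; P(3) = 0 → root; P(4) = 3.
Roots: {0, 2, 3}.

3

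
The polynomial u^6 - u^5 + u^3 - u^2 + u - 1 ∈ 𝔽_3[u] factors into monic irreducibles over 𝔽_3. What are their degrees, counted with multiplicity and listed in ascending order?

Write g(u) = u^6 - u^5 + u^3 - u^2 + u - 1.
Roots in 𝔽_3: g(0) = 2; g(1) = 0 → root; g(2) = 1.
Linear factors from roots: (u - 1).
Complete factorization: g(u) = (u - 1)^2·(u^4 + u^3 + u^2 - u - 1).
Factor degrees with multiplicity: 1 + 1 + 4 = 6.

1, 1, 4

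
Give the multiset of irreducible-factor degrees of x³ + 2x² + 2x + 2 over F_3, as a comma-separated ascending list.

3

Write g(x) = x³ + 2x² + 2x + 2.
Roots in F_3: g(0) = 2; g(1) = 1; g(2) = 1.
Complete factorization: g(x) = (x³ + 2x² + 2x + 2).
Factor degrees with multiplicity: 3 = 3.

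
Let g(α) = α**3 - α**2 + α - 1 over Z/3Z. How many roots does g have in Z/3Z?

Evaluate at each of the 3 elements of Z/3Z:
g(0) = 2; g(1) = 0 → root; g(2) = 2.
Roots: {1}.

1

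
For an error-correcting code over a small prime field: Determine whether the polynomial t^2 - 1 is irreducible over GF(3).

Write h(t) = t^2 - 1.
Check for roots in GF(3): h(0) = 2; h(1) = 0 → root; h(2) = 0 → root.
h(1) = 0, so (t − 1) divides h(t); h is reducible.

No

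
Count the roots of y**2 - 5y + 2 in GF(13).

Write f(y) = y**2 - 5y + 2.
Evaluate at each of the 13 elements of GF(13):
f(0) = 2; f(1) = 11; f(2) = 9; f(3) = 9; f(4) = 11; f(5) = 2; f(6) = 8; f(7) = 3; f(8) = 0 → root; f(9) = 12; f(10) = 0 → root; f(11) = 3; f(12) = 8.
Roots: {8, 10}.

2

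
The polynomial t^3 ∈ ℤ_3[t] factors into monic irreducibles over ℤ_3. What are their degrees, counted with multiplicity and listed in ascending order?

Write h(t) = t^3.
Roots in ℤ_3: h(0) = 0 → root; h(1) = 1; h(2) = 2.
Linear factors from roots: (t).
Complete factorization: h(t) = (t)^3.
Factor degrees with multiplicity: 1 + 1 + 1 = 3.

1, 1, 1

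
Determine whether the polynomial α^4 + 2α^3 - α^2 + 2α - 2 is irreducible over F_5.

Write f(α) = α^4 + 2α^3 - α^2 + 2α - 2.
Check for roots in F_5: f(0) = 3; f(1) = 2; f(2) = 0 → root; f(3) = 0 → root; f(4) = 4.
f(2) = 0, so (α − 2) divides f(α); f is reducible.

No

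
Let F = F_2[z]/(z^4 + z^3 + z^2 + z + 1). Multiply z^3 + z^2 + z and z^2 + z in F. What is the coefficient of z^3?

0

Multiply in F_2[z]: (z^3 + z^2 + z)·(z^2 + z) = z^5 + z^2.
Reduce using z^4 ≡ z^3 + z^2 + z + 1 (mod z^4 + z^3 + z^2 + z + 1).
Reduced: z^2 + 1.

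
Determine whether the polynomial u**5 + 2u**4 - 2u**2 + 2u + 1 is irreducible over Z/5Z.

Write h(u) = u**5 + 2u**4 - 2u**2 + 2u + 1.
Check for roots in Z/5Z: h(0) = 1; h(1) = 4; h(2) = 1; h(3) = 4; h(4) = 3.
No roots, so no linear factors.
Degree-2 irreducible divisors: test the 10 monic irreducibles of degree 2 over GF(5).
None of them divide h (all give nonzero remainder).
No irreducible factor of degree ≤ 2 exists, so h is irreducible over GF(5).

Yes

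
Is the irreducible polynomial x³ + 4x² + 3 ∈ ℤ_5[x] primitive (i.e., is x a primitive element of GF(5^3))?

Write f(x) = x³ + 4x² + 3.
|GF(5^3)^×| = 5^3 − 1 = 124. Prime factorization: 124 = 2^2·31.
f is primitive ⇔ x has order 124 in GF(5)[x]/(f), i.e. x^(124/q) ≠ 1 for each prime q | 124.
x^(62) mod f = 4.
x^(4) mod f = x² + 2x + 2.
None equal 1, so x has full order 124; f is primitive.

Yes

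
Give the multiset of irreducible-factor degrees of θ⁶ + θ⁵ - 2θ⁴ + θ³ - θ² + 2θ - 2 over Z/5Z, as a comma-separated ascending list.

1, 1, 2, 2

Write h(θ) = θ⁶ + θ⁵ - 2θ⁴ + θ³ - θ² + 2θ - 2.
Roots in Z/5Z: h(0) = 3; h(1) = 0 → root; h(2) = 0 → root; h(3) = 2; h(4) = 2.
Linear factors from roots: (θ - 1), (θ - 2).
Complete factorization: h(θ) = (θ - 2)·(θ - 1)·(θ² + θ + 1)·(θ² - 2θ - 1).
Factor degrees with multiplicity: 1 + 1 + 2 + 2 = 6.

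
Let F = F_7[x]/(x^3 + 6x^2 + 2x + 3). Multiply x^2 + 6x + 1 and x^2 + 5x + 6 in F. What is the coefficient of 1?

Multiply in F_7[x]: (x^2 + 6x + 1)·(x^2 + 5x + 6) = x^4 + 4x^3 + 2x^2 + 6x + 6.
Reduce using x^3 ≡ x^2 + 5x + 4 (mod x^3 + 6x^2 + 2x + 3).
Reduced: 5x^2 + 5.

5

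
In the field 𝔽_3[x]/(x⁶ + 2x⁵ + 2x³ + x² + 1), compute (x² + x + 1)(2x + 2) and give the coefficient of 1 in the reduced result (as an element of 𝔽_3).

Multiply in 𝔽_3[x]: (x² + x + 1)·(2x + 2) = 2x³ + x² + x + 2.
Reduced: 2x³ + x² + x + 2.

2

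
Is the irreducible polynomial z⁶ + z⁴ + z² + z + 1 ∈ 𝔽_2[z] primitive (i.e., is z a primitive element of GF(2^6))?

No

Write f(z) = z⁶ + z⁴ + z² + z + 1.
|GF(2^6)^×| = 2^6 − 1 = 63. Prime factorization: 63 = 3^2·7.
f is primitive ⇔ z has order 63 in GF(2)[z]/(f), i.e. z^(63/q) ≠ 1 for each prime q | 63.
z^(21) mod f = 1
z^(9) mod f = z⁴ + z² + z.
Since z^(21) = 1, the order of z divides 21 < 63; not primitive.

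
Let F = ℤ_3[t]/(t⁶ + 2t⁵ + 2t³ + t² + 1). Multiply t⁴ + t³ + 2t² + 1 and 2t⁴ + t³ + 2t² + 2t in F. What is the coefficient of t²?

Multiply in ℤ_3[t]: (t⁴ + t³ + 2t² + 1)·(2t⁴ + t³ + 2t² + 2t) = 2t⁸ + t⁶ + 2t⁴ + 2t³ + 2t² + 2t.
Reduce using t⁶ ≡ t⁵ + t³ + 2t² + 2 (mod t⁶ + 2t⁵ + 2t³ + t² + 1).
Reduced: 2t⁵ + 2t⁴.

0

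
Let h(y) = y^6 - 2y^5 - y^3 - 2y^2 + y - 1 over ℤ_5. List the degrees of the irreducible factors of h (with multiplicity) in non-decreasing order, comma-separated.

1, 1, 1, 1, 2

Roots in ℤ_5: h(0) = 4; h(1) = 1; h(2) = 0 → root; h(3) = 0 → root; h(4) = 0 → root.
Linear factors from roots: (y - 2), (y + 2), (y + 1).
Complete factorization: h(y) = (y + 1)·(y - 2)·(y + 2)^2·(y^2 + 2).
Factor degrees with multiplicity: 1 + 1 + 1 + 1 + 2 = 6.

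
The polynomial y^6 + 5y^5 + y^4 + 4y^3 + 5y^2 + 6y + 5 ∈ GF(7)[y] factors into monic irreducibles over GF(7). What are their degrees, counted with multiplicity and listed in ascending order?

Write g(y) = y^6 + 5y^5 + y^4 + 4y^3 + 5y^2 + 6y + 5.
Complete factorization: g(y) = (y^2 + 1)·(y^2 + 4)·(y^2 + 5y + 3).
Factor degrees with multiplicity: 2 + 2 + 2 = 6.

2, 2, 2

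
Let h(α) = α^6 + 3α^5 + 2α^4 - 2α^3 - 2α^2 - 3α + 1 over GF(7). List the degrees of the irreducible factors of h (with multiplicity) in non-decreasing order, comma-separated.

1, 1, 2, 2

Linear factors from roots: (α - 1), (α - 3).
Complete factorization: h(α) = (α - 3)·(α - 1)·(α^2 + α + 3)·(α^2 - α - 3).
Factor degrees with multiplicity: 1 + 1 + 2 + 2 = 6.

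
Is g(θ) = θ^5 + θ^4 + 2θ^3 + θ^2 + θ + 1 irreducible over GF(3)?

Check for roots in GF(3): g(0) = 1; g(1) = 1; g(2) = 2.
No roots, so no linear factors.
Monic irreducibles of degree 2 over GF(3): θ^2 + 1, θ^2 + θ + 2, θ^2 + 2θ + 2.
None of them divide g (all give nonzero remainder).
No irreducible factor of degree ≤ 2 exists, so g is irreducible over GF(3).

Yes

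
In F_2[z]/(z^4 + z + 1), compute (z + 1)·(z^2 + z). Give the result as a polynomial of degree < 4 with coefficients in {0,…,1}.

Multiply in F_2[z]: (z + 1)·(z^2 + z) = z^3 + z.
Reduced: z^3 + z.

z^3 + z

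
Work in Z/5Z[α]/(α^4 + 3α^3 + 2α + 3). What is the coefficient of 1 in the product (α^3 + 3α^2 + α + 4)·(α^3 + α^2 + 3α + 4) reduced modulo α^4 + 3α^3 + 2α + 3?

Multiply in Z/5Z[α]: (α^3 + 3α^2 + α + 4)·(α^3 + α^2 + 3α + 4) = α^6 + 4α^5 + 2α^4 + 3α^3 + 4α^2 + α + 1.
Reduce using α^4 ≡ 2α^3 + 3α + 2 (mod α^4 + 3α^3 + 2α + 3).
Reduced: 4α^3 + 4α^2 + 4.

4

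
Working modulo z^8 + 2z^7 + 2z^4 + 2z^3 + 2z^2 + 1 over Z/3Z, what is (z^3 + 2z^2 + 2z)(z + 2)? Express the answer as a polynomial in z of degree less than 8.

z^4 + z^3 + z

Multiply in Z/3Z[z]: (z^3 + 2z^2 + 2z)·(z + 2) = z^4 + z^3 + z.
Reduced: z^4 + z^3 + z.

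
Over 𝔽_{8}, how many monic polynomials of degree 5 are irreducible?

6552

x^(8^5) − x is the product of all monic irreducibles of degree dividing 5; Möbius inversion gives N = (1/5) Σ μ(5/d)·8^d.
Divisors of 5: 1, 5; μ(5/d) for each: -1, 1.
Σ = − 8^1 + 8^5 = 32760.
N = 32760/5 = 6552.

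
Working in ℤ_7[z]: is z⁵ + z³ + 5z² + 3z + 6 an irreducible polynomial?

Write P(z) = z⁵ + z³ + 5z² + 3z + 6.
Check for roots in ℤ_7: P(0) = 6; P(1) = 2; P(2) = 2; P(3) = 1; P(4) = 3; P(5) = 1; P(6) = 6.
No roots, so no linear factors.
Degree-2 irreducible divisors: test the 21 monic irreducibles of degree 2 over GF(7).
None of them divide P (all give nonzero remainder).
No irreducible factor of degree ≤ 2 exists, so P is irreducible over GF(7).

Yes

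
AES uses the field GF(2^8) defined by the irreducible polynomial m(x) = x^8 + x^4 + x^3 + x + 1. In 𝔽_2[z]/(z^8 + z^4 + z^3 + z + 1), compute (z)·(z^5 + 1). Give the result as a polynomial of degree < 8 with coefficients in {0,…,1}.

Multiply in 𝔽_2[z]: (z)·(z^5 + 1) = z^6 + z.
Reduced: z^6 + z.

z^6 + z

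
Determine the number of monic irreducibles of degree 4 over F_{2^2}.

60

The number of monic irreducibles of degree 4 over GF(4) is (1/4)·Σ_{d∣4} μ(4/d) 4^d.
Divisors of 4: 1, 2, 4; μ(4/d) for each: 0, -1, 1.
Σ = − 4^2 + 4^4 = 240.
N = 240/4 = 60.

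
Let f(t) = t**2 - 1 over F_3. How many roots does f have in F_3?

2

Evaluate at each of the 3 elements of F_3:
f(0) = 2; f(1) = 0 → root; f(2) = 0 → root.
Roots: {1, 2}.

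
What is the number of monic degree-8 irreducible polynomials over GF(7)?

720300

The number of monic irreducibles of degree 8 over GF(7) is (1/8)·Σ_{d∣8} μ(8/d) 7^d.
Divisors of 8: 1, 2, 4, 8; μ(8/d) for each: 0, 0, -1, 1.
Σ = − 7^4 + 7^8 = 5762400.
N = 5762400/8 = 720300.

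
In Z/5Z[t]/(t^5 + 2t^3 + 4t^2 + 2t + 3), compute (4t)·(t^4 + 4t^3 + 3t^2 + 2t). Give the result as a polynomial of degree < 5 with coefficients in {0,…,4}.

Multiply in Z/5Z[t]: (4t)·(t^4 + 4t^3 + 3t^2 + 2t) = 4t^5 + t^4 + 2t^3 + 3t^2.
Reduce using t^5 ≡ 3t^3 + t^2 + 3t + 2 (mod t^5 + 2t^3 + 4t^2 + 2t + 3).
Reduced: t^4 + 4t^3 + 2t^2 + 2t + 3.

t^4 + 4t^3 + 2t^2 + 2t + 3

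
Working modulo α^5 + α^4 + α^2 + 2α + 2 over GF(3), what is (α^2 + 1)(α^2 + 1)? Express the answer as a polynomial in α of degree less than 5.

Multiply in GF(3)[α]: (α^2 + 1)·(α^2 + 1) = α^4 + 2α^2 + 1.
Reduced: α^4 + 2α^2 + 1.

α^4 + 2α^2 + 1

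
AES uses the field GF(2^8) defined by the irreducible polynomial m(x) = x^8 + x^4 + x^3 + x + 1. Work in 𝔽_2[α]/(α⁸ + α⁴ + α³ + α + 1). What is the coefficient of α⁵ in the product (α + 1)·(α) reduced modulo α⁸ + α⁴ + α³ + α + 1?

Multiply in 𝔽_2[α]: (α + 1)·(α) = α² + α.
Reduced: α² + α.

0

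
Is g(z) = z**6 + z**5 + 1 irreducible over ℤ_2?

Yes

Check for roots in ℤ_2: g(0) = 1; g(1) = 1.
No roots, so no linear factors.
Monic irreducibles of degree 2 over GF(2): z**2 + z + 1.
None of them divide g (all give nonzero remainder).
Monic irreducibles of degree 3 over GF(2): z**3 + z + 1, z**3 + z**2 + 1.
None of them divide g (all give nonzero remainder).
No irreducible factor of degree ≤ 3 exists, so g is irreducible over GF(2).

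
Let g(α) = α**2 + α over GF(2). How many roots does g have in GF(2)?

Evaluate at each of the 2 elements of GF(2):
g(0) = 0 → root; g(1) = 0 → root.
Roots: {0, 1}.

2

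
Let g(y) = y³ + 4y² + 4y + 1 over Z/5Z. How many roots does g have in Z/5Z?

2

Evaluate at each of the 5 elements of Z/5Z:
g(0) = 1; g(1) = 0 → root; g(2) = 3; g(3) = 1; g(4) = 0 → root.
Roots: {1, 4}.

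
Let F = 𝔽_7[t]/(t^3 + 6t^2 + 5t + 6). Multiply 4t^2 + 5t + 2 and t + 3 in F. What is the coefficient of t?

Multiply in 𝔽_7[t]: (4t^2 + 5t + 2)·(t + 3) = 4t^3 + 3t^2 + 3t + 6.
Reduce using t^3 ≡ t^2 + 2t + 1 (mod t^3 + 6t^2 + 5t + 6).
Reduced: 4t + 3.

4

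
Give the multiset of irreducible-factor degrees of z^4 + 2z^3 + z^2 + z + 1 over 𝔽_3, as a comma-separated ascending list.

1, 1, 2

Write h(z) = z^4 + 2z^3 + z^2 + z + 1.
Roots in 𝔽_3: h(0) = 1; h(1) = 0 → root; h(2) = 0 → root.
Linear factors from roots: (z + 2), (z + 1).
Complete factorization: h(z) = (z + 1)·(z + 2)·(z^2 + 2z + 2).
Factor degrees with multiplicity: 1 + 1 + 2 = 4.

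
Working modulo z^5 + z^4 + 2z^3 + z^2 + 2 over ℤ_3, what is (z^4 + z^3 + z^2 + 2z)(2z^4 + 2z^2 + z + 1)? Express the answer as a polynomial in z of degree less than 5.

Multiply in ℤ_3[z]: (z^4 + z^3 + z^2 + 2z)·(2z^4 + 2z^2 + z + 1) = 2z^8 + 2z^7 + z^6 + z^5 + z^4 + 2z.
Reduce using z^5 ≡ 2z^4 + z^3 + 2z^2 + 1 (mod z^5 + z^4 + 2z^3 + z^2 + 2).
Reduced: 2z^4 + z^3 + z^2 + 2z + 2.

2z^4 + z^3 + z^2 + 2z + 2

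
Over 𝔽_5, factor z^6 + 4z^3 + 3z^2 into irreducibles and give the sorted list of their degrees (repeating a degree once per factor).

1, 1, 1, 1, 2

Write h(z) = z^6 + 4z^3 + 3z^2.
Roots in 𝔽_5: h(0) = 0 → root; h(1) = 3; h(2) = 3; h(3) = 4; h(4) = 0 → root.
Linear factors from roots: (z), (z + 1).
Complete factorization: h(z) = (z)^2·(z + 1)^2·(z^2 + 3z + 3).
Factor degrees with multiplicity: 1 + 1 + 1 + 1 + 2 = 6.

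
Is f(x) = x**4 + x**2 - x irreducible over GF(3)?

No

Check for roots in GF(3): f(0) = 0 → root; f(1) = 1; f(2) = 0 → root.
f(0) = 0, so (x) divides f(x); f is reducible.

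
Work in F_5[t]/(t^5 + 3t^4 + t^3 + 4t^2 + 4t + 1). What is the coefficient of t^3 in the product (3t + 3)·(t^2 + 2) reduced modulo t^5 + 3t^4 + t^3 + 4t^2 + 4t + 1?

3

Multiply in F_5[t]: (3t + 3)·(t^2 + 2) = 3t^3 + 3t^2 + t + 1.
Reduced: 3t^3 + 3t^2 + t + 1.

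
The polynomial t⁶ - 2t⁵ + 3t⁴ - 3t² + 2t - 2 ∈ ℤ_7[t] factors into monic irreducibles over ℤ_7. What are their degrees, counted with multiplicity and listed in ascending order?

Write g(t) = t⁶ - 2t⁵ + 3t⁴ - 3t² + 2t - 2.
Complete factorization: g(t) = (t⁶ - 2t⁵ + 3t⁴ - 3t² + 2t - 2).
Factor degrees with multiplicity: 6 = 6.

6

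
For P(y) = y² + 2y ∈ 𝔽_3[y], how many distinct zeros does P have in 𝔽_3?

Evaluate at each of the 3 elements of 𝔽_3:
P(0) = 0 → root; P(1) = 0 → root; P(2) = 2.
Roots: {0, 1}.

2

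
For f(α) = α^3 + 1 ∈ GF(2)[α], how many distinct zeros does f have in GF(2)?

1

Evaluate at each of the 2 elements of GF(2):
f(0) = 1; f(1) = 0 → root.
Roots: {1}.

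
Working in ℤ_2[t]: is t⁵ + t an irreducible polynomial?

Write P(t) = t⁵ + t.
Check for roots in ℤ_2: P(0) = 0 → root; P(1) = 0 → root.
P(0) = 0, so (t) divides P(t); P is reducible.

No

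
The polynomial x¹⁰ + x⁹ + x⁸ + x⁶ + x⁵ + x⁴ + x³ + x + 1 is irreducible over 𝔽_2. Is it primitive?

No

Write f(x) = x¹⁰ + x⁹ + x⁸ + x⁶ + x⁵ + x⁴ + x³ + x + 1.
|GF(2^10)^×| = 2^10 − 1 = 1023. Prime factorization: 1023 = 3·11·31.
f is primitive ⇔ x has order 1023 in GF(2)[x]/(f), i.e. x^(1023/q) ≠ 1 for each prime q | 1023.
x^(341) mod f = 1
x^(93) mod f = x⁹ + x⁸ + x⁶ + x² + 1.
x^(33) mod f = x⁹ + x⁶ + x⁵ + x⁴ + x.
Since x^(341) = 1, the order of x divides 341 < 1023; not primitive.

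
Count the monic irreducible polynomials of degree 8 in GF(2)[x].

30

Gauss's count: N_{2}(8) = (1/8) Σ_{d|8} μ(8/d)·2^d.
Divisors of 8: 1, 2, 4, 8; μ(8/d) for each: 0, 0, -1, 1.
Σ = − 2^4 + 2^8 = 240.
N = 240/8 = 30.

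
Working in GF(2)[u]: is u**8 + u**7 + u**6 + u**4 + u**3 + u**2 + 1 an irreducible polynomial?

Yes

Write f(u) = u**8 + u**7 + u**6 + u**4 + u**3 + u**2 + 1.
Check for roots in GF(2): f(0) = 1; f(1) = 1.
No roots, so no linear factors.
Monic irreducibles of degree 2 over GF(2): u**2 + u + 1.
None of them divide f (all give nonzero remainder).
Monic irreducibles of degree 3 over GF(2): u**3 + u + 1, u**3 + u**2 + 1.
None of them divide f (all give nonzero remainder).
Monic irreducibles of degree 4 over GF(2): u**4 + u + 1, u**4 + u**3 + 1, u**4 + u**3 + u**2 + u + 1.
None of them divide f (all give nonzero remainder).
No irreducible factor of degree ≤ 4 exists, so f is irreducible over GF(2).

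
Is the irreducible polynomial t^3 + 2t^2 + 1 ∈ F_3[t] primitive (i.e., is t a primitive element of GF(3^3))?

Write f(t) = t^3 + 2t^2 + 1.
|GF(3^3)^×| = 3^3 − 1 = 26. Prime factorization: 26 = 2·13.
f is primitive ⇔ t has order 26 in GF(3)[t]/(f), i.e. t^(26/q) ≠ 1 for each prime q | 26.
t^(13) mod f = 2.
t^(2) mod f = t^2.
None equal 1, so t has full order 26; f is primitive.

Yes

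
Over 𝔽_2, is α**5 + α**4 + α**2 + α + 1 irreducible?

Write m(α) = α**5 + α**4 + α**2 + α + 1.
Check for roots in 𝔽_2: m(0) = 1; m(1) = 1.
No roots, so no linear factors.
Monic irreducibles of degree 2 over GF(2): α**2 + α + 1.
None of them divide m (all give nonzero remainder).
No irreducible factor of degree ≤ 2 exists, so m is irreducible over GF(2).

Yes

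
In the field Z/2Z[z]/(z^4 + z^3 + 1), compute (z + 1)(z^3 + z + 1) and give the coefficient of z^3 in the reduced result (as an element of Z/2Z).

Multiply in Z/2Z[z]: (z + 1)·(z^3 + z + 1) = z^4 + z^3 + z^2 + 1.
Reduce using z^4 ≡ z^3 + 1 (mod z^4 + z^3 + 1).
Reduced: z^2.

0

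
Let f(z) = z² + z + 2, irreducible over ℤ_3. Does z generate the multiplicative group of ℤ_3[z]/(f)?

Yes

|GF(3^2)^×| = 3^2 − 1 = 8. Prime factorization: 8 = 2^3.
f is primitive ⇔ z has order 8 in GF(3)[z]/(f), i.e. z^(8/q) ≠ 1 for each prime q | 8.
z^(4) mod f = 2.
None equal 1, so z has full order 8; f is primitive.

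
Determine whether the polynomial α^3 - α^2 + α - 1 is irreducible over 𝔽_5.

No

Write g(α) = α^3 - α^2 + α - 1.
Check for roots in 𝔽_5: g(0) = 4; g(1) = 0 → root; g(2) = 0 → root; g(3) = 0 → root; g(4) = 1.
g(1) = 0, so (α − 1) divides g(α); g is reducible.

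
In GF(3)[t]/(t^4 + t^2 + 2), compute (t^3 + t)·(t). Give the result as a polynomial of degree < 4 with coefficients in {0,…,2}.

Multiply in GF(3)[t]: (t^3 + t)·(t) = t^4 + t^2.
Reduce using t^4 ≡ 2t^2 + 1 (mod t^4 + t^2 + 2).
Reduced: 1.

1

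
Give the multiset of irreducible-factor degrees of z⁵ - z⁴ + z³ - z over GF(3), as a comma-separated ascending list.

1, 1, 1, 2

Write g(z) = z⁵ - z⁴ + z³ - z.
Roots in GF(3): g(0) = 0 → root; g(1) = 0 → root; g(2) = 1.
Linear factors from roots: (z), (z - 1).
Complete factorization: g(z) = (z)·(z - 1)^2·(z² + z - 1).
Factor degrees with multiplicity: 1 + 1 + 1 + 2 = 5.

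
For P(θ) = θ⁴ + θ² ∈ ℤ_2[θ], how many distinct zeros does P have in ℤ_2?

2

Evaluate at each of the 2 elements of ℤ_2:
P(0) = 0 → root; P(1) = 0 → root.
Roots: {0, 1}.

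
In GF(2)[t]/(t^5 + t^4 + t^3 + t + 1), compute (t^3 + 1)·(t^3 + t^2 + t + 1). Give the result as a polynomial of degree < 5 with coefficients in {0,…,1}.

1

Multiply in GF(2)[t]: (t^3 + 1)·(t^3 + t^2 + t + 1) = t^6 + t^5 + t^4 + t^2 + t + 1.
Reduce using t^5 ≡ t^4 + t^3 + t + 1 (mod t^5 + t^4 + t^3 + t + 1).
Reduced: 1.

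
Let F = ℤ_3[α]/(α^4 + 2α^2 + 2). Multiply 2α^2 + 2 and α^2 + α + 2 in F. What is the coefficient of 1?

0

Multiply in ℤ_3[α]: (2α^2 + 2)·(α^2 + α + 2) = 2α^4 + 2α^3 + 2α + 1.
Reduce using α^4 ≡ α^2 + 1 (mod α^4 + 2α^2 + 2).
Reduced: 2α^3 + 2α^2 + 2α.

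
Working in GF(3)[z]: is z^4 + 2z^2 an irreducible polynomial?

No

Write h(z) = z^4 + 2z^2.
Check for roots in GF(3): h(0) = 0 → root; h(1) = 0 → root; h(2) = 0 → root.
h(0) = 0, so (z) divides h(z); h is reducible.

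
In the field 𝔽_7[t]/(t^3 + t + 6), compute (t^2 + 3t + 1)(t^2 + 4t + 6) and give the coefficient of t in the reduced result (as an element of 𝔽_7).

Multiply in 𝔽_7[t]: (t^2 + 3t + 1)·(t^2 + 4t + 6) = t^4 + 5t^2 + t + 6.
Reduce using t^3 ≡ 6t + 1 (mod t^3 + t + 6).
Reduced: 4t^2 + 2t + 6.

2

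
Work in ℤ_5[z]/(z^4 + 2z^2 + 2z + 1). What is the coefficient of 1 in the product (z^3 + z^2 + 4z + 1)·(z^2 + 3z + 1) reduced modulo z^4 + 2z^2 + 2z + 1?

Multiply in ℤ_5[z]: (z^3 + z^2 + 4z + 1)·(z^2 + 3z + 1) = z^5 + 4z^4 + 3z^3 + 4z^2 + 2z + 1.
Reduce using z^4 ≡ 3z^2 + 3z + 4 (mod z^4 + 2z^2 + 2z + 1).
Reduced: z^3 + 4z^2 + 3z + 2.

2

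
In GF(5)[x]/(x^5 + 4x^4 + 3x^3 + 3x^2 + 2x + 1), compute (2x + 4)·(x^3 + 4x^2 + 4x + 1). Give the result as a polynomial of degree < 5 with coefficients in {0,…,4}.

2x^4 + 2x^3 + 4x^2 + 3x + 4

Multiply in GF(5)[x]: (2x + 4)·(x^3 + 4x^2 + 4x + 1) = 2x^4 + 2x^3 + 4x^2 + 3x + 4.
Reduced: 2x^4 + 2x^3 + 4x^2 + 3x + 4.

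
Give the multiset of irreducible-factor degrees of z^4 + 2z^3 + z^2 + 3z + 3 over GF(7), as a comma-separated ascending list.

1, 3

Write f(z) = z^4 + 2z^3 + z^2 + 3z + 3.
Linear factors from roots: (z + 1).
Complete factorization: f(z) = (z + 1)·(z^3 + z^2 + 3).
Factor degrees with multiplicity: 1 + 3 = 4.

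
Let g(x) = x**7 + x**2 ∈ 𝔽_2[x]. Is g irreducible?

Check for roots in 𝔽_2: g(0) = 0 → root; g(1) = 0 → root.
g(0) = 0, so (x) divides g(x); g is reducible.

No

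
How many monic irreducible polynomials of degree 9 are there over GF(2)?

By the necklace-counting formula, N_2(9) = (1/9) Σ_{d|9} μ(9/d)·2^d.
Divisors of 9: 1, 3, 9; μ(9/d) for each: 0, -1, 1.
Σ = − 2^3 + 2^9 = 504.
N = 504/9 = 56.

56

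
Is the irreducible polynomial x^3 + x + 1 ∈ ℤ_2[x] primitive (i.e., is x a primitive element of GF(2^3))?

Yes

Write f(x) = x^3 + x + 1.
|GF(2^3)^×| = 2^3 − 1 = 7. Prime factorization: 7 = 7.
f is primitive ⇔ x has order 7 in GF(2)[x]/(f), i.e. x^(7/q) ≠ 1 for each prime q | 7.
x^(1) mod f = x.
None equal 1, so x has full order 7; f is primitive.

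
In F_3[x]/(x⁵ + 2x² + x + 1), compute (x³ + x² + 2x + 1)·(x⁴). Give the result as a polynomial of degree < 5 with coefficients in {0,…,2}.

2x^4 + 1

Multiply in F_3[x]: (x³ + x² + 2x + 1)·(x⁴) = x⁷ + x⁶ + 2x⁵ + x⁴.
Reduce using x⁵ ≡ x² + 2x + 2 (mod x⁵ + 2x² + x + 1).
Reduced: 2x⁴ + 1.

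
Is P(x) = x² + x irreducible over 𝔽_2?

Check for roots in 𝔽_2: P(0) = 0 → root; P(1) = 0 → root.
P(0) = 0, so (x) divides P(x); P is reducible.

No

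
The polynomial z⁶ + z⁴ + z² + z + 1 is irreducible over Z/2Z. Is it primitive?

Write f(z) = z⁶ + z⁴ + z² + z + 1.
|GF(2^6)^×| = 2^6 − 1 = 63. Prime factorization: 63 = 3^2·7.
f is primitive ⇔ z has order 63 in GF(2)[z]/(f), i.e. z^(63/q) ≠ 1 for each prime q | 63.
z^(21) mod f = 1
z^(9) mod f = z⁴ + z² + z.
Since z^(21) = 1, the order of z divides 21 < 63; not primitive.

No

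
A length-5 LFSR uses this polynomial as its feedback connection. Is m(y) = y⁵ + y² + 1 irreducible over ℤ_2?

Check for roots in ℤ_2: m(0) = 1; m(1) = 1.
No roots, so no linear factors.
Monic irreducibles of degree 2 over GF(2): y² + y + 1.
None of them divide m (all give nonzero remainder).
No irreducible factor of degree ≤ 2 exists, so m is irreducible over GF(2).

Yes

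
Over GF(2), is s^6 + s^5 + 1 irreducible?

Write P(s) = s^6 + s^5 + 1.
Check for roots in GF(2): P(0) = 1; P(1) = 1.
No roots, so no linear factors.
Monic irreducibles of degree 2 over GF(2): s^2 + s + 1.
None of them divide P (all give nonzero remainder).
Monic irreducibles of degree 3 over GF(2): s^3 + s + 1, s^3 + s^2 + 1.
None of them divide P (all give nonzero remainder).
No irreducible factor of degree ≤ 3 exists, so P is irreducible over GF(2).

Yes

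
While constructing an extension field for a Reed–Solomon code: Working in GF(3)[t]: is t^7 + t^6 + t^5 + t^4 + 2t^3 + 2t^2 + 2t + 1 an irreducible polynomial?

Yes

Write m(t) = t^7 + t^6 + t^5 + t^4 + 2t^3 + 2t^2 + 2t + 1.
Check for roots in GF(3): m(0) = 1; m(1) = 2; m(2) = 2.
No roots, so no linear factors.
Monic irreducibles of degree 2 over GF(3): t^2 + 1, t^2 + t + 2, t^2 + 2t + 2.
None of them divide m (all give nonzero remainder).
Degree-3 irreducible divisors: test the 8 monic irreducibles of degree 3 over GF(3).
None of them divide m (all give nonzero remainder).
No irreducible factor of degree ≤ 3 exists, so m is irreducible over GF(3).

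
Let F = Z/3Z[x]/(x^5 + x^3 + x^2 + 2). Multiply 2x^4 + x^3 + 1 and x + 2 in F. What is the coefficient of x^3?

0

Multiply in Z/3Z[x]: (2x^4 + x^3 + 1)·(x + 2) = 2x^5 + 2x^4 + 2x^3 + x + 2.
Reduce using x^5 ≡ 2x^3 + 2x^2 + 1 (mod x^5 + x^3 + x^2 + 2).
Reduced: 2x^4 + x^2 + x + 1.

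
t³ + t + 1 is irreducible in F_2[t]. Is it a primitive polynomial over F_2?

Yes

Write f(t) = t³ + t + 1.
|GF(2^3)^×| = 2^3 − 1 = 7. Prime factorization: 7 = 7.
f is primitive ⇔ t has order 7 in GF(2)[t]/(f), i.e. t^(7/q) ≠ 1 for each prime q | 7.
t^(1) mod f = t.
None equal 1, so t has full order 7; f is primitive.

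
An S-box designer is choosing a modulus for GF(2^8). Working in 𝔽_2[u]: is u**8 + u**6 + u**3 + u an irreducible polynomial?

Write m(u) = u**8 + u**6 + u**3 + u.
Check for roots in 𝔽_2: m(0) = 0 → root; m(1) = 0 → root.
m(0) = 0, so (u) divides m(u); m is reducible.

No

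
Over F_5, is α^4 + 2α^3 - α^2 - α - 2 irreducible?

Write g(α) = α^4 + 2α^3 - α^2 - α - 2.
Check for roots in F_5: g(0) = 3; g(1) = 4; g(2) = 4; g(3) = 1; g(4) = 2.
No roots, so no linear factors.
Degree-2 irreducible divisors: test the 10 monic irreducibles of degree 2 over GF(5).
None of them divide g (all give nonzero remainder).
No irreducible factor of degree ≤ 2 exists, so g is irreducible over GF(5).

Yes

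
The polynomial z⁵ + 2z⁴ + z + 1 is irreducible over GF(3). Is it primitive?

Write f(z) = z⁵ + 2z⁴ + z + 1.
|GF(3^5)^×| = 3^5 − 1 = 242. Prime factorization: 242 = 2·11^2.
f is primitive ⇔ z has order 242 in GF(3)[z]/(f), i.e. z^(242/q) ≠ 1 for each prime q | 242.
z^(121) mod f = 2.
z^(22) mod f = z⁴ + z³ + 2z + 1.
None equal 1, so z has full order 242; f is primitive.

Yes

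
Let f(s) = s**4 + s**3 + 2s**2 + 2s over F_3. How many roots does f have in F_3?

3

Evaluate at each of the 3 elements of F_3:
f(0) = 0 → root; f(1) = 0 → root; f(2) = 0 → root.
Roots: {0, 1, 2}.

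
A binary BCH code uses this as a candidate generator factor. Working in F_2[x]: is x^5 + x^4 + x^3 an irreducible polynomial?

Write P(x) = x^5 + x^4 + x^3.
Check for roots in F_2: P(0) = 0 → root; P(1) = 1.
P(0) = 0, so (x) divides P(x); P is reducible.

No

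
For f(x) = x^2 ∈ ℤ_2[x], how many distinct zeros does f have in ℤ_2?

Evaluate at each of the 2 elements of ℤ_2:
f(0) = 0 → root; f(1) = 1.
Roots: {0}.

1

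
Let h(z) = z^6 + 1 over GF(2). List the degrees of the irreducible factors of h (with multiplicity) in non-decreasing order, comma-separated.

Roots in GF(2): h(0) = 1; h(1) = 0 → root.
Linear factors from roots: (z + 1).
Complete factorization: h(z) = (z + 1)^2·(z^2 + z + 1)^2.
Factor degrees with multiplicity: 1 + 1 + 2 + 2 = 6.

1, 1, 2, 2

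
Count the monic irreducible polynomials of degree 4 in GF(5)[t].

150

x^(5^4) − x is the product of all monic irreducibles of degree dividing 4; Möbius inversion gives N = (1/4) Σ μ(4/d)·5^d.
Divisors of 4: 1, 2, 4; μ(4/d) for each: 0, -1, 1.
Σ = − 5^2 + 5^4 = 600.
N = 600/4 = 150.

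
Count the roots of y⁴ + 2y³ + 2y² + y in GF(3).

3

Write P(y) = y⁴ + 2y³ + 2y² + y.
Evaluate at each of the 3 elements of GF(3):
P(0) = 0 → root; P(1) = 0 → root; P(2) = 0 → root.
Roots: {0, 1, 2}.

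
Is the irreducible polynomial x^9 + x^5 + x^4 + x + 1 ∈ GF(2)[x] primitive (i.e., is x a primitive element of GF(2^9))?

Yes

Write f(x) = x^9 + x^5 + x^4 + x + 1.
|GF(2^9)^×| = 2^9 − 1 = 511. Prime factorization: 511 = 7·73.
f is primitive ⇔ x has order 511 in GF(2)[x]/(f), i.e. x^(511/q) ≠ 1 for each prime q | 511.
x^(73) mod f = x^8 + x^7 + x^6 + x^3 + x^2 + x.
x^(7) mod f = x^7.
None equal 1, so x has full order 511; f is primitive.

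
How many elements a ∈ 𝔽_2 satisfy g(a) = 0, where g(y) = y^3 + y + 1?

Evaluate at each of the 2 elements of 𝔽_2:
g(0) = 1; g(1) = 1.
No element is a root.

0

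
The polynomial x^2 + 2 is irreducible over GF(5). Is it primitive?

Write f(x) = x^2 + 2.
|GF(5^2)^×| = 5^2 − 1 = 24. Prime factorization: 24 = 2^3·3.
f is primitive ⇔ x has order 24 in GF(5)[x]/(f), i.e. x^(24/q) ≠ 1 for each prime q | 24.
x^(12) mod f = 4.
x^(8) mod f = 1
Since x^(8) = 1, the order of x divides 8 < 24; not primitive.

No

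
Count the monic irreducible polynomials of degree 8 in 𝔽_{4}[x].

Gauss's count: N_{4}(8) = (1/8) Σ_{d|8} μ(8/d)·4^d.
Divisors of 8: 1, 2, 4, 8; μ(8/d) for each: 0, 0, -1, 1.
Σ = − 4^4 + 4^8 = 65280.
N = 65280/8 = 8160.

8160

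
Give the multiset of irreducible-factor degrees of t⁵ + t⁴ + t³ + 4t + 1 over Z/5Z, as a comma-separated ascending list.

Write g(t) = t⁵ + t⁴ + t³ + 4t + 1.
Roots in Z/5Z: g(0) = 1; g(1) = 3; g(2) = 0 → root; g(3) = 4; g(4) = 1.
Linear factors from roots: (t + 3).
Complete factorization: g(t) = (t + 3)·(t² + 3)·(t² + 3t + 4).
Factor degrees with multiplicity: 1 + 2 + 2 = 5.

1, 2, 2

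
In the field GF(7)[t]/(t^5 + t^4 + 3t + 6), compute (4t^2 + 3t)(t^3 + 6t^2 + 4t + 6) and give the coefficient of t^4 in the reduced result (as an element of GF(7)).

Multiply in GF(7)[t]: (4t^2 + 3t)·(t^3 + 6t^2 + 4t + 6) = 4t^5 + 6t^4 + 6t^3 + t^2 + 4t.
Reduce using t^5 ≡ 6t^4 + 4t + 1 (mod t^5 + t^4 + 3t + 6).
Reduced: 2t^4 + 6t^3 + t^2 + 6t + 4.

2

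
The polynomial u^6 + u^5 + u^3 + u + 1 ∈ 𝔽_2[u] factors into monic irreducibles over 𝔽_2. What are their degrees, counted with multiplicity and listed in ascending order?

2, 2, 2

Write h(u) = u^6 + u^5 + u^3 + u + 1.
Roots in 𝔽_2: h(0) = 1; h(1) = 1.
Complete factorization: h(u) = (u^2 + u + 1)^3.
Factor degrees with multiplicity: 2 + 2 + 2 = 6.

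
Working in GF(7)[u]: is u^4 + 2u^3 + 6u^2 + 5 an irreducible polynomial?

No

Write h(u) = u^4 + 2u^3 + 6u^2 + 5.
Check for roots in GF(7): h(0) = 5; h(1) = 0 → root; h(2) = 5; h(3) = 5; h(4) = 2; h(5) = 1; h(6) = 3.
h(1) = 0, so (u − 1) divides h(u); h is reducible.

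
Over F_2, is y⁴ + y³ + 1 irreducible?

Yes

Write f(y) = y⁴ + y³ + 1.
Check for roots in F_2: f(0) = 1; f(1) = 1.
No roots, so no linear factors.
Monic irreducibles of degree 2 over GF(2): y² + y + 1.
None of them divide f (all give nonzero remainder).
No irreducible factor of degree ≤ 2 exists, so f is irreducible over GF(2).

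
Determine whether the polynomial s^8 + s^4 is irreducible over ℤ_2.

No

Write m(s) = s^8 + s^4.
Check for roots in ℤ_2: m(0) = 0 → root; m(1) = 0 → root.
m(0) = 0, so (s) divides m(s); m is reducible.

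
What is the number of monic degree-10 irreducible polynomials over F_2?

99

The number of monic irreducibles of degree 10 over GF(2) is (1/10)·Σ_{d∣10} μ(10/d) 2^d.
Divisors of 10: 1, 2, 5, 10; μ(10/d) for each: 1, -1, -1, 1.
Σ = 2^1 − 2^2 − 2^5 + 2^10 = 990.
N = 990/10 = 99.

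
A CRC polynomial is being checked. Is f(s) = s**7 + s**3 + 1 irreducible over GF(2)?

Check for roots in GF(2): f(0) = 1; f(1) = 1.
No roots, so no linear factors.
Monic irreducibles of degree 2 over GF(2): s**2 + s + 1.
None of them divide f (all give nonzero remainder).
Monic irreducibles of degree 3 over GF(2): s**3 + s + 1, s**3 + s**2 + 1.
None of them divide f (all give nonzero remainder).
No irreducible factor of degree ≤ 3 exists, so f is irreducible over GF(2).

Yes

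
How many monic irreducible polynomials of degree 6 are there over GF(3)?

116

By the necklace-counting formula, N_3(6) = (1/6) Σ_{d|6} μ(6/d)·3^d.
Divisors of 6: 1, 2, 3, 6; μ(6/d) for each: 1, -1, -1, 1.
Σ = 3^1 − 3^2 − 3^3 + 3^6 = 696.
N = 696/6 = 116.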